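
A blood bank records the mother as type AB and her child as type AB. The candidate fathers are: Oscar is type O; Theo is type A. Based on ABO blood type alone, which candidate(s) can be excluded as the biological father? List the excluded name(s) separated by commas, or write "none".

Oscar

A candidate is excluded only if no genotype consistent with his phenotype could produce a type AB child with a type AB mother.
Oscar (type O): no genotype consistent with that phenotype can produce a type-AB child with a type-AB mother.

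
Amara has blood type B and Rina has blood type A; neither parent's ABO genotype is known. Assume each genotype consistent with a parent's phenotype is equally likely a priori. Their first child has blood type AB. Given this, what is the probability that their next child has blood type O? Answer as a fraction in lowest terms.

1/36

Possible genotypes: Amara ∈ {I^B I^B, I^B i}; Rina ∈ {I^A I^A, I^A i}.
Weight each parental genotype pair by prior × P(type-AB child):
  I^B I^B × I^A I^A: posterior weight 4/9; P(next child type O) = 0.
  I^B I^B × I^A i: posterior weight 2/9; P(next child type O) = 0.
  I^B i × I^A I^A: posterior weight 2/9; P(next child type O) = 0.
  I^B i × I^A i: posterior weight 1/9; P(next child type O) = 1/4.
Weighted sum = 1/36.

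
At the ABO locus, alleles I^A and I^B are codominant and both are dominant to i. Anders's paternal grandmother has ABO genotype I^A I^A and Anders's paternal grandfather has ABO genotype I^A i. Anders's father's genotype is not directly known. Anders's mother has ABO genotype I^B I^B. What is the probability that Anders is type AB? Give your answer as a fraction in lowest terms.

Anders's father's ABO genotype from I^A I^A × I^A i: 1/2 I^A I^A, 1/2 I^A i.
Crossing each possibility with the mother I^B I^B and summing P(type AB): 1/2·1 + 1/2·1/2 = 3/4.

3/4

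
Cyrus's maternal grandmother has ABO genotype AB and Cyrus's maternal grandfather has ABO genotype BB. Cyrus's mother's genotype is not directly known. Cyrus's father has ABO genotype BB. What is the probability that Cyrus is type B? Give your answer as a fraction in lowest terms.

3/4

Cyrus's mother's ABO genotype from AB × BB: 1/2 AB, 1/2 BB.
Crossing each possibility with the father BB and summing P(type B): 1/2·1/2 + 1/2·1 = 3/4.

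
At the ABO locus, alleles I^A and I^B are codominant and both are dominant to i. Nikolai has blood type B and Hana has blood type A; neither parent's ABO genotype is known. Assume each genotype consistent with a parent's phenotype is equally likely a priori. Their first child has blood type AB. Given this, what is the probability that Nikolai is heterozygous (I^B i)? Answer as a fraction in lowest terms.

1/3

Possible genotypes: Nikolai ∈ {I^B I^B, I^B i}; Hana ∈ {I^A I^A, I^A i}.
Weight each parental genotype pair by prior × P(type-AB child):
  I^B I^B × I^A I^A: posterior weight 4/9.
  I^B I^B × I^A i: posterior weight 2/9.
  I^B i × I^A I^A: posterior weight 2/9.
  I^B i × I^A i: posterior weight 1/9.
Sum the posterior weight over pairs where Nikolai is I^B i: 1/3.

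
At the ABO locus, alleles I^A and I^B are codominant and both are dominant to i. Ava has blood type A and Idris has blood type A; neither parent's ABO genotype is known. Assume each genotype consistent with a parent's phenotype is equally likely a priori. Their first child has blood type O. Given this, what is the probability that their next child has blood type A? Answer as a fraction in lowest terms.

Possible genotypes: Ava ∈ {I^A I^A, I^A i}; Idris ∈ {I^A I^A, I^A i}.
Weight each parental genotype pair by prior × P(type-O child):
  I^A i × I^A i: posterior weight 1; P(next child type A) = 3/4.
Weighted sum = 3/4.

3/4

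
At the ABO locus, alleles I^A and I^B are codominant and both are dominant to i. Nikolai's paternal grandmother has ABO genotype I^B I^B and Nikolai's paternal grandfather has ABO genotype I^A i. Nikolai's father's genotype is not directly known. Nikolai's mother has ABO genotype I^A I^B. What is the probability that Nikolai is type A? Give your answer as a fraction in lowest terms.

Nikolai's father's ABO genotype from I^B I^B × I^A i: 1/2 I^A I^B, 1/2 I^B i.
Crossing each possibility with the mother I^A I^B and summing P(type A): 1/2·1/4 + 1/2·1/4 = 1/4.

1/4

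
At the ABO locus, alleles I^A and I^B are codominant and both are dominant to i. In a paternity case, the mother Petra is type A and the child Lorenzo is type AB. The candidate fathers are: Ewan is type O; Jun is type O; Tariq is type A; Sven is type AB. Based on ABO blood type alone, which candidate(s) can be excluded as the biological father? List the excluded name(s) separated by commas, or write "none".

A candidate is excluded only if no genotype consistent with his phenotype could produce a type AB child with a type A mother.
Ewan (type O): no genotype consistent with that phenotype can produce a type-AB child with a type-A mother.
Jun (type O): no genotype consistent with that phenotype can produce a type-AB child with a type-A mother.
Tariq (type A): no genotype consistent with that phenotype can produce a type-AB child with a type-A mother.

Ewan, Jun, Tariq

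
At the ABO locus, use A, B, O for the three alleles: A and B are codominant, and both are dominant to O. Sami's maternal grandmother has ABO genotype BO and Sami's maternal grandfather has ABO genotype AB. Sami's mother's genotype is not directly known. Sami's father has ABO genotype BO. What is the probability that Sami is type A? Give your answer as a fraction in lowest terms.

1/8

Sami's mother's ABO genotype from BO × AB: 1/4 AB, 1/4 AO, 1/4 BB, 1/4 BO.
Crossing each possibility with the father BO and summing P(type A): 1/4·1/4 + 1/4·1/4 + 1/4·0 + 1/4·0 = 1/8.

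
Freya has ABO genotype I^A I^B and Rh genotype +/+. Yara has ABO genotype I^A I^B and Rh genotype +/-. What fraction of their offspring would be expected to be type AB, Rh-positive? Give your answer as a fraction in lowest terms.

ABO cross I^A I^B × I^A I^B → offspring phenotypes: 1/4 A, 1/4 B, 1/2 AB.
Rh cross +/+ × +/- → 1 Rh+.
Independent loci: P(type AB, Rh-positive) = 1/2 × 1 = 1/2.

1/2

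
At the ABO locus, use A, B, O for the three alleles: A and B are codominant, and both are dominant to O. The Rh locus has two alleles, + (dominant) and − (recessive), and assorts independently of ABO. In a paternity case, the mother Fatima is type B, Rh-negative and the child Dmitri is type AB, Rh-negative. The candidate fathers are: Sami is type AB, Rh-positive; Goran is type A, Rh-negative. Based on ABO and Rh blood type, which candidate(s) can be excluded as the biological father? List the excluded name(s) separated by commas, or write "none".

A candidate is excluded only if no genotype consistent with his phenotype could produce a type AB, Rh-negative child with a type B, Rh-negative mother.
Every candidate has at least one consistent genotype combination, so none can be excluded.

none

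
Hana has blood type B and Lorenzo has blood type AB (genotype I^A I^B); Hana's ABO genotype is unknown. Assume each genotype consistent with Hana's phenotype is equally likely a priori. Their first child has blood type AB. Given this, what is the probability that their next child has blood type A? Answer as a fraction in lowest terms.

Possible genotypes: Hana ∈ {I^B I^B, I^B i}; Lorenzo ∈ {I^A I^B}.
Weight each parental genotype pair by prior × P(type-AB child):
  I^B I^B × I^A I^B: posterior weight 2/3; P(next child type A) = 0.
  I^B i × I^A I^B: posterior weight 1/3; P(next child type A) = 1/4.
Weighted sum = 1/12.

1/12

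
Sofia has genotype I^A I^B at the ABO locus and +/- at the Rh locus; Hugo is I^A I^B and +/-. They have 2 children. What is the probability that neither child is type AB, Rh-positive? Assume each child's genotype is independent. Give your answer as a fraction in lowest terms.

25/64

ABO cross I^A I^B × I^A I^B → 1/4 A, 1/4 B, 1/2 AB.
Rh cross +/- × +/- → 3/4 Rh+, 1/4 Rh-; so P(type AB, Rh-positive) = 1/2 × 3/4 = 3/8 per child.
P(not type AB, Rh-positive) = 5/8 for one child; (5/8)^2 = 25/64.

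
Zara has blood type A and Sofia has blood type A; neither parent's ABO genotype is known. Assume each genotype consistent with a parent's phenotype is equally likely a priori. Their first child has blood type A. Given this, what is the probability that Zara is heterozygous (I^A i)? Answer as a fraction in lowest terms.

7/15

Possible genotypes: Zara ∈ {I^A I^A, I^A i}; Sofia ∈ {I^A I^A, I^A i}.
Weight each parental genotype pair by prior × P(type-A child):
  I^A I^A × I^A I^A: posterior weight 4/15.
  I^A I^A × I^A i: posterior weight 4/15.
  I^A i × I^A I^A: posterior weight 4/15.
  I^A i × I^A i: posterior weight 1/5.
Sum the posterior weight over pairs where Zara is I^A i: 7/15.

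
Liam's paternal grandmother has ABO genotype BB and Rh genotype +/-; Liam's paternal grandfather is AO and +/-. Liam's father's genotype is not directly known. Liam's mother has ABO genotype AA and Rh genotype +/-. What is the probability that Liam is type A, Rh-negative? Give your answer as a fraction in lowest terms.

Liam's father's ABO genotype from BB × AO: 1/2 AB, 1/2 BO.
Crossing each possibility with the mother AA and summing P(type A): 1/2·1/2 + 1/2·1/2 = 1/2.
Similarly for Rh via the father's Rh distribution: P(Rh-) = 1/4.
Independent loci: 1/2 × 1/4 = 1/8.

1/8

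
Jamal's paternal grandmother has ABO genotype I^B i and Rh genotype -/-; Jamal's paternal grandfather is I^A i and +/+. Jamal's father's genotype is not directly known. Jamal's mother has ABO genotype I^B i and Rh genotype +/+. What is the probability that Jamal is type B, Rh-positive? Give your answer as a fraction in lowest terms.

1/2

Jamal's father's ABO genotype from I^B i × I^A i: 1/4 I^A I^B, 1/4 I^A i, 1/4 I^B i, 1/4 i i.
Crossing each possibility with the mother I^B i and summing P(type B): 1/4·1/2 + 1/4·1/4 + 1/4·3/4 + 1/4·1/2 = 1/2.
Similarly for Rh via the father's Rh distribution: P(Rh+) = 1.
Independent loci: 1/2 × 1 = 1/2.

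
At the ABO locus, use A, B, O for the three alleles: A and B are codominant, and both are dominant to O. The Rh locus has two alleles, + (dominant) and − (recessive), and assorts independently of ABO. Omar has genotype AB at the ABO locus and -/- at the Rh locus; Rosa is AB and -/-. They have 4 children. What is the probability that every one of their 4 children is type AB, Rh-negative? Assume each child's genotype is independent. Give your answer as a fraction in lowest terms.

ABO cross AB × AB → 1/4 A, 1/4 B, 1/2 AB.
Rh cross -/- × -/- → 1 Rh-; so P(type AB, Rh-negative) = 1/2 × 1 = 1/2 per child.
All 4 independent: (1/2)^4 = 1/16.

1/16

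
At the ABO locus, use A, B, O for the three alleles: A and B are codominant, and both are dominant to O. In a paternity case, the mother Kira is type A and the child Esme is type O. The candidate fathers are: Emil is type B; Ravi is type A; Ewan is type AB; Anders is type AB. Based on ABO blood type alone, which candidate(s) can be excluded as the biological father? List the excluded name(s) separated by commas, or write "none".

Ewan, Anders

A candidate is excluded only if no genotype consistent with his phenotype could produce a type O child with a type A mother.
Ewan (type AB): no genotype consistent with that phenotype can produce a type-O child with a type-A mother.
Anders (type AB): no genotype consistent with that phenotype can produce a type-O child with a type-A mother.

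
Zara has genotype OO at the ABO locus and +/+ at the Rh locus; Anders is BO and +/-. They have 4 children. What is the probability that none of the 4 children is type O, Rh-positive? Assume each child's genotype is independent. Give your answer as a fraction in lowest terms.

1/16

ABO cross OO × BO → 1/2 O, 1/2 B.
Rh cross +/+ × +/- → 1 Rh+; so P(type O, Rh-positive) = 1/2 × 1 = 1/2 per child.
P(not type O, Rh-positive) = 1/2 for one child; (1/2)^4 = 1/16.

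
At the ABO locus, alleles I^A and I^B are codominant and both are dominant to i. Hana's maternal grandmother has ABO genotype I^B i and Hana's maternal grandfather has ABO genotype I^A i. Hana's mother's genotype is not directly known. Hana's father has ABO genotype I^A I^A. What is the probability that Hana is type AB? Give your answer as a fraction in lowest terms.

1/4

Hana's mother's ABO genotype from I^B i × I^A i: 1/4 I^A I^B, 1/4 I^A i, 1/4 I^B i, 1/4 i i.
Crossing each possibility with the father I^A I^A and summing P(type AB): 1/4·1/2 + 1/4·0 + 1/4·1/2 + 1/4·0 = 1/4.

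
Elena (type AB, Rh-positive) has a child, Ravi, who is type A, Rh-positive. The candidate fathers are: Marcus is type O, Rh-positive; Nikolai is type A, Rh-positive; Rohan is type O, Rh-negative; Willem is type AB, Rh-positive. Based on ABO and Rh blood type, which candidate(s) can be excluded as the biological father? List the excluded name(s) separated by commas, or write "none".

none

A candidate is excluded only if no genotype consistent with his phenotype could produce a type A, Rh-positive child with a type AB, Rh-positive mother.
Every candidate has at least one consistent genotype combination, so none can be excluded.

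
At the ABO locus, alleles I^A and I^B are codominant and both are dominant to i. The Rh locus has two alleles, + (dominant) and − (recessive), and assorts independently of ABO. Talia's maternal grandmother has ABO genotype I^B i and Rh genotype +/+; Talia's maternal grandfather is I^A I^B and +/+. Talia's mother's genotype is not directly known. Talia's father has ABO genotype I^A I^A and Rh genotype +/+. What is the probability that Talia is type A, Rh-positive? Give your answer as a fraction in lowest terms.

Talia's mother's ABO genotype from I^B i × I^A I^B: 1/4 I^A I^B, 1/4 I^A i, 1/4 I^B I^B, 1/4 I^B i.
Crossing each possibility with the father I^A I^A and summing P(type A): 1/4·1/2 + 1/4·1 + 1/4·0 + 1/4·1/2 = 1/2.
Similarly for Rh via the mother's Rh distribution: P(Rh+) = 1.
Independent loci: 1/2 × 1 = 1/2.

1/2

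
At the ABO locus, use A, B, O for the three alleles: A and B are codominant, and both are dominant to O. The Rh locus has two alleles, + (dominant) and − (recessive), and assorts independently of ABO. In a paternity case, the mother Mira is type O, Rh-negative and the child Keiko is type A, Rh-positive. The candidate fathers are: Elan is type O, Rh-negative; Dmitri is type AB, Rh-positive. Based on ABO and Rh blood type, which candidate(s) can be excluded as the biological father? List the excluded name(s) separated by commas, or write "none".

Elan

A candidate is excluded only if no genotype consistent with his phenotype could produce a type A, Rh-positive child with a type O, Rh-negative mother.
Elan (type O, Rh-): no genotype consistent with that phenotype can produce a type-A Rh+ child with a type-O mother.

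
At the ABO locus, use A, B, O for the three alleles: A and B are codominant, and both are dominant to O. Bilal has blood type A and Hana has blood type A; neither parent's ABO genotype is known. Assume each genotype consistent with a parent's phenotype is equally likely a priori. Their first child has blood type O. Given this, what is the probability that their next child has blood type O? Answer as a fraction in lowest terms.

1/4

Possible genotypes: Bilal ∈ {AA, AO}; Hana ∈ {AA, AO}.
Weight each parental genotype pair by prior × P(type-O child):
  AO × AO: posterior weight 1; P(next child type O) = 1/4.
Weighted sum = 1/4.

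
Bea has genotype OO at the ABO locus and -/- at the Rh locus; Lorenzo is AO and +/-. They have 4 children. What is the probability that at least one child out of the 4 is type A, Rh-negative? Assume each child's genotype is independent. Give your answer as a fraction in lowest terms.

175/256

ABO cross OO × AO → 1/2 O, 1/2 A.
Rh cross -/- × +/- → 1/2 Rh+, 1/2 Rh-; so P(type A, Rh-negative) = 1/2 × 1/2 = 1/4 per child.
P(none) = (3/4)^4 = 81/256; P(at least one) = 1 − 81/256 = 175/256.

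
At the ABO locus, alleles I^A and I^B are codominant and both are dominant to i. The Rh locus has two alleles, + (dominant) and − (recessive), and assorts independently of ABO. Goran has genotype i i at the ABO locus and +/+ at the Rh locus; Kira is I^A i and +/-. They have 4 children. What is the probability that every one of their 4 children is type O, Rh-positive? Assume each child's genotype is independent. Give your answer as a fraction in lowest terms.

ABO cross i i × I^A i → 1/2 O, 1/2 A.
Rh cross +/+ × +/- → 1 Rh+; so P(type O, Rh-positive) = 1/2 × 1 = 1/2 per child.
All 4 independent: (1/2)^4 = 1/16.

1/16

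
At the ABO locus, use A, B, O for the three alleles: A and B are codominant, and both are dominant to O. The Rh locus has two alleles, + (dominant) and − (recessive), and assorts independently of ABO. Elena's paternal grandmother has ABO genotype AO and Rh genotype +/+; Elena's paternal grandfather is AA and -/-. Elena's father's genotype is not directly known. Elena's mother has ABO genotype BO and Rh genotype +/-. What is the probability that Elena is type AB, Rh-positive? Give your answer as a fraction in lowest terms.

Elena's father's ABO genotype from AO × AA: 1/2 AA, 1/2 AO.
Crossing each possibility with the mother BO and summing P(type AB): 1/2·1/2 + 1/2·1/4 = 3/8.
Similarly for Rh via the father's Rh distribution: P(Rh+) = 3/4.
Independent loci: 3/8 × 3/4 = 9/32.

9/32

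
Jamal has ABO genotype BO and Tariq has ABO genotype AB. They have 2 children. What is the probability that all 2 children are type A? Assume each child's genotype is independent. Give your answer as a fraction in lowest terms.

ABO cross BO × AB → 1/4 A, 1/2 B, 1/4 AB.
So P(type A) = 1/4 per child.
All 2 independent: (1/4)^2 = 1/16.

1/16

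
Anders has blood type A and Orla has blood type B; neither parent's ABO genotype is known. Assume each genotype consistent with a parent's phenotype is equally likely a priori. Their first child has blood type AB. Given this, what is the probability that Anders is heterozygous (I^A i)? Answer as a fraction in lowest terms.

Possible genotypes: Anders ∈ {I^A I^A, I^A i}; Orla ∈ {I^B I^B, I^B i}.
Weight each parental genotype pair by prior × P(type-AB child):
  I^A I^A × I^B I^B: posterior weight 4/9.
  I^A I^A × I^B i: posterior weight 2/9.
  I^A i × I^B I^B: posterior weight 2/9.
  I^A i × I^B i: posterior weight 1/9.
Sum the posterior weight over pairs where Anders is I^A i: 1/3.

1/3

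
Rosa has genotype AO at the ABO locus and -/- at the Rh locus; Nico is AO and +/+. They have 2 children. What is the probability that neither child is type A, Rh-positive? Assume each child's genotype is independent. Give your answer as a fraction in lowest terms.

ABO cross AO × AO → 1/4 O, 3/4 A.
Rh cross -/- × +/+ → 1 Rh+; so P(type A, Rh-positive) = 3/4 × 1 = 3/4 per child.
P(not type A, Rh-positive) = 1/4 for one child; (1/4)^2 = 1/16.

1/16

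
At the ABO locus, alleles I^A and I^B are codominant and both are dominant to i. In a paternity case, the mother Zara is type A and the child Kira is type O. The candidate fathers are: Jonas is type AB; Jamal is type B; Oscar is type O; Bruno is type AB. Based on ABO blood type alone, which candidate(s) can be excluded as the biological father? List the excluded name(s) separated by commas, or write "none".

Jonas, Bruno

A candidate is excluded only if no genotype consistent with his phenotype could produce a type O child with a type A mother.
Jonas (type AB): no genotype consistent with that phenotype can produce a type-O child with a type-A mother.
Bruno (type AB): no genotype consistent with that phenotype can produce a type-O child with a type-A mother.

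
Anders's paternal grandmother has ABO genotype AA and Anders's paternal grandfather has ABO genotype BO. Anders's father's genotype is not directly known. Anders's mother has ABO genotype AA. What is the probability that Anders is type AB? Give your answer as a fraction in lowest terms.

1/4

Anders's father's ABO genotype from AA × BO: 1/2 AB, 1/2 AO.
Crossing each possibility with the mother AA and summing P(type AB): 1/2·1/2 + 1/2·0 = 1/4.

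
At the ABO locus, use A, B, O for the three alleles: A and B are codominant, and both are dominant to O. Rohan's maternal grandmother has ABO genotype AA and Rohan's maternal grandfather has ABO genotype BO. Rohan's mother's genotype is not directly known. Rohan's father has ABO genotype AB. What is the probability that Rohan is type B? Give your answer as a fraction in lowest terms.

Rohan's mother's ABO genotype from AA × BO: 1/2 AB, 1/2 AO.
Crossing each possibility with the father AB and summing P(type B): 1/2·1/4 + 1/2·1/4 = 1/4.

1/4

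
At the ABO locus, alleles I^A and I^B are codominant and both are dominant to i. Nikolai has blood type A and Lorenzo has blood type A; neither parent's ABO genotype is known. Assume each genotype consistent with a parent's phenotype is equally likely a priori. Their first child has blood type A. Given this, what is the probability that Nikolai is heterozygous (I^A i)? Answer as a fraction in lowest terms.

Possible genotypes: Nikolai ∈ {I^A I^A, I^A i}; Lorenzo ∈ {I^A I^A, I^A i}.
Weight each parental genotype pair by prior × P(type-A child):
  I^A I^A × I^A I^A: posterior weight 4/15.
  I^A I^A × I^A i: posterior weight 4/15.
  I^A i × I^A I^A: posterior weight 4/15.
  I^A i × I^A i: posterior weight 1/5.
Sum the posterior weight over pairs where Nikolai is I^A i: 7/15.

7/15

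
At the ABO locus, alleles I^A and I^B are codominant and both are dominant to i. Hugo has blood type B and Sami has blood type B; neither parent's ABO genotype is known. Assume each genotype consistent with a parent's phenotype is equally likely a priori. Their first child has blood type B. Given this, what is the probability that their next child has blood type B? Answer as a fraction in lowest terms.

Possible genotypes: Hugo ∈ {I^B I^B, I^B i}; Sami ∈ {I^B I^B, I^B i}.
Weight each parental genotype pair by prior × P(type-B child):
  I^B I^B × I^B I^B: posterior weight 4/15; P(next child type B) = 1.
  I^B I^B × I^B i: posterior weight 4/15; P(next child type B) = 1.
  I^B i × I^B I^B: posterior weight 4/15; P(next child type B) = 1.
  I^B i × I^B i: posterior weight 1/5; P(next child type B) = 3/4.
Weighted sum = 19/20.

19/20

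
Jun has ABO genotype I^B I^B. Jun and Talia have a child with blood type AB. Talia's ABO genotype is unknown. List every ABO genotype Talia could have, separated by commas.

I^A I^A, I^A I^B, I^A i

For each candidate genotype of Talia, check whether crossing it with I^B I^B can produce every observed child phenotype.
  I^A I^A → possible child types {AB} ✓
  I^A I^B → possible child types {B, AB} ✓
  I^A i → possible child types {B, AB} ✓
  I^B I^B → possible child types {B} ✗
  I^B i → possible child types {B} ✗
  i i → possible child types {B} ✗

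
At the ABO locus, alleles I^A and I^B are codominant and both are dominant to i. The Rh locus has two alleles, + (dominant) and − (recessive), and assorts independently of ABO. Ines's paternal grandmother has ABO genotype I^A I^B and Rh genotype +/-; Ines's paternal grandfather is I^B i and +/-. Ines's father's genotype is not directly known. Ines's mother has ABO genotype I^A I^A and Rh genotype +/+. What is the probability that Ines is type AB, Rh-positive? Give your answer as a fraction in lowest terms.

Ines's father's ABO genotype from I^A I^B × I^B i: 1/4 I^A I^B, 1/4 I^A i, 1/4 I^B I^B, 1/4 I^B i.
Crossing each possibility with the mother I^A I^A and summing P(type AB): 1/4·1/2 + 1/4·0 + 1/4·1 + 1/4·1/2 = 1/2.
Similarly for Rh via the father's Rh distribution: P(Rh+) = 1.
Independent loci: 1/2 × 1 = 1/2.

1/2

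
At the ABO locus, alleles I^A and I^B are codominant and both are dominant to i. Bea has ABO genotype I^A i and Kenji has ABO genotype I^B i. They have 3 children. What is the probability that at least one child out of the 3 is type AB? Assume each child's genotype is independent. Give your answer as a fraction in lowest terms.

ABO cross I^A i × I^B i → 1/4 O, 1/4 A, 1/4 B, 1/4 AB.
So P(type AB) = 1/4 per child.
P(none) = (3/4)^3 = 27/64; P(at least one) = 1 − 27/64 = 37/64.

37/64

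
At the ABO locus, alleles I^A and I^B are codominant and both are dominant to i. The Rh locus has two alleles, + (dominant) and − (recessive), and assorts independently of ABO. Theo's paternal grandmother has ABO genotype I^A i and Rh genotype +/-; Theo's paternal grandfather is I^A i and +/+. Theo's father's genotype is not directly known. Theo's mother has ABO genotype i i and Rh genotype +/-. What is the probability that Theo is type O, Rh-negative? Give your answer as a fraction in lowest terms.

1/16

Theo's father's ABO genotype from I^A i × I^A i: 1/4 I^A I^A, 1/2 I^A i, 1/4 i i.
Crossing each possibility with the mother i i and summing P(type O): 1/4·0 + 1/2·1/2 + 1/4·1 = 1/2.
Similarly for Rh via the father's Rh distribution: P(Rh-) = 1/8.
Independent loci: 1/2 × 1/8 = 1/16.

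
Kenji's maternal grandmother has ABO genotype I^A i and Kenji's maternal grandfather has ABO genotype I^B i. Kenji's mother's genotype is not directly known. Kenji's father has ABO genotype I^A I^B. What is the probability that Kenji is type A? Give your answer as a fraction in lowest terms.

Kenji's mother's ABO genotype from I^A i × I^B i: 1/4 I^A I^B, 1/4 I^A i, 1/4 I^B i, 1/4 i i.
Crossing each possibility with the father I^A I^B and summing P(type A): 1/4·1/4 + 1/4·1/2 + 1/4·1/4 + 1/4·1/2 = 3/8.

3/8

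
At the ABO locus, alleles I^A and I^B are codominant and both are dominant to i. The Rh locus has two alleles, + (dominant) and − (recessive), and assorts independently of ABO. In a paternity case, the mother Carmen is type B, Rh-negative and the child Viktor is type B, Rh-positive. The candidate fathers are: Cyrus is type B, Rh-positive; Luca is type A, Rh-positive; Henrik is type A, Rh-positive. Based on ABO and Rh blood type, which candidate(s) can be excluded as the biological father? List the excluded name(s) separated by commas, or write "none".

A candidate is excluded only if no genotype consistent with his phenotype could produce a type B, Rh-positive child with a type B, Rh-negative mother.
Every candidate has at least one consistent genotype combination, so none can be excluded.

none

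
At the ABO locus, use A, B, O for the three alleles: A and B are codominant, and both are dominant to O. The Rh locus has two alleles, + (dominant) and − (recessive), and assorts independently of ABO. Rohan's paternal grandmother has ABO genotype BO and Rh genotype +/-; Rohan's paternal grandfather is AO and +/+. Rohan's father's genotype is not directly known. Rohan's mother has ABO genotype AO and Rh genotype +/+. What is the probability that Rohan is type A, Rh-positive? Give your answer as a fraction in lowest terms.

1/2

Rohan's father's ABO genotype from BO × AO: 1/4 AB, 1/4 AO, 1/4 BO, 1/4 OO.
Crossing each possibility with the mother AO and summing P(type A): 1/4·1/2 + 1/4·3/4 + 1/4·1/4 + 1/4·1/2 = 1/2.
Similarly for Rh via the father's Rh distribution: P(Rh+) = 1.
Independent loci: 1/2 × 1 = 1/2.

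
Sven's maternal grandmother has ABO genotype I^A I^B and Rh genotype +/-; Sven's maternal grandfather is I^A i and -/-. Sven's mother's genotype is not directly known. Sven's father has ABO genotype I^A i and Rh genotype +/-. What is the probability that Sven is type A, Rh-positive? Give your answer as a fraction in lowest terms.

25/64

Sven's mother's ABO genotype from I^A I^B × I^A i: 1/4 I^A I^A, 1/4 I^A I^B, 1/4 I^A i, 1/4 I^B i.
Crossing each possibility with the father I^A i and summing P(type A): 1/4·1 + 1/4·1/2 + 1/4·3/4 + 1/4·1/4 = 5/8.
Similarly for Rh via the mother's Rh distribution: P(Rh+) = 5/8.
Independent loci: 5/8 × 5/8 = 25/64.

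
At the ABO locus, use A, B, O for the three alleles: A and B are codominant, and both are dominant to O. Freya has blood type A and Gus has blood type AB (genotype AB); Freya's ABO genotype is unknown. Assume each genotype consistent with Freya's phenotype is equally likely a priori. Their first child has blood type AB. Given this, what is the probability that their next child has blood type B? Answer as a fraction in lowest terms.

1/12

Possible genotypes: Freya ∈ {AA, AO}; Gus ∈ {AB}.
Weight each parental genotype pair by prior × P(type-AB child):
  AA × AB: posterior weight 2/3; P(next child type B) = 0.
  AO × AB: posterior weight 1/3; P(next child type B) = 1/4.
Weighted sum = 1/12.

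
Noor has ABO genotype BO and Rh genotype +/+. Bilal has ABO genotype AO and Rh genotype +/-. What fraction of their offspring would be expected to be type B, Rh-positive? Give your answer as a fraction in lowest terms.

1/4

ABO cross BO × AO → offspring phenotypes: 1/4 O, 1/4 A, 1/4 B, 1/4 AB.
Rh cross +/+ × +/- → 1 Rh+.
Independent loci: P(type B, Rh-positive) = 1/4 × 1 = 1/4.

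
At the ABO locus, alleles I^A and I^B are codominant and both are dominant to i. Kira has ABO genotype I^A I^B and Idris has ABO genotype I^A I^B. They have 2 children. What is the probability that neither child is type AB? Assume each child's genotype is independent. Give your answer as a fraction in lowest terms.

1/4

ABO cross I^A I^B × I^A I^B → 1/4 A, 1/4 B, 1/2 AB.
So P(type AB) = 1/2 per child.
P(not type AB) = 1/2 for one child; (1/2)^2 = 1/4.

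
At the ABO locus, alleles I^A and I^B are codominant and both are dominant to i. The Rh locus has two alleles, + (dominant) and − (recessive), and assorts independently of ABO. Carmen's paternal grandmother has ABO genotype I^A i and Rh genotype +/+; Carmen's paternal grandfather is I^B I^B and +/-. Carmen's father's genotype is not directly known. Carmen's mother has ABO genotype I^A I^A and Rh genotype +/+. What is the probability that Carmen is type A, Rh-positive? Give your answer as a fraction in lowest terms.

Carmen's father's ABO genotype from I^A i × I^B I^B: 1/2 I^A I^B, 1/2 I^B i.
Crossing each possibility with the mother I^A I^A and summing P(type A): 1/2·1/2 + 1/2·1/2 = 1/2.
Similarly for Rh via the father's Rh distribution: P(Rh+) = 1.
Independent loci: 1/2 × 1 = 1/2.

1/2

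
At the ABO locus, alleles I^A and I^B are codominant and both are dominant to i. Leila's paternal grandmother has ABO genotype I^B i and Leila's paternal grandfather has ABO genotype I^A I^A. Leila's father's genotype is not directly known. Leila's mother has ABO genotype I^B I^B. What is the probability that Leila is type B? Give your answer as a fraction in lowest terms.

1/2

Leila's father's ABO genotype from I^B i × I^A I^A: 1/2 I^A I^B, 1/2 I^A i.
Crossing each possibility with the mother I^B I^B and summing P(type B): 1/2·1/2 + 1/2·1/2 = 1/2.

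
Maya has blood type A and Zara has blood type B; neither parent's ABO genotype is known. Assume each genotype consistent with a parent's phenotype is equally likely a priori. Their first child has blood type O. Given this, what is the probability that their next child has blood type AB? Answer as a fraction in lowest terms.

1/4

Possible genotypes: Maya ∈ {I^A I^A, I^A i}; Zara ∈ {I^B I^B, I^B i}.
Weight each parental genotype pair by prior × P(type-O child):
  I^A i × I^B i: posterior weight 1; P(next child type AB) = 1/4.
Weighted sum = 1/4.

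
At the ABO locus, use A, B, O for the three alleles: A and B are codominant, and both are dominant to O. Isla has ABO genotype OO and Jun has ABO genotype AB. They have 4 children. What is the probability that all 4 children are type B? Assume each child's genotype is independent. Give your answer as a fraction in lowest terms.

ABO cross OO × AB → 1/2 A, 1/2 B.
So P(type B) = 1/2 per child.
All 4 independent: (1/2)^4 = 1/16.

1/16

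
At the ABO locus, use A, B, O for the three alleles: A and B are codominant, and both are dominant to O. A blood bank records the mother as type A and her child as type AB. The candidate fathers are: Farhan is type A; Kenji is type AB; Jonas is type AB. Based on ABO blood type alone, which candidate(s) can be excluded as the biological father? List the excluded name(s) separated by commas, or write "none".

A candidate is excluded only if no genotype consistent with his phenotype could produce a type AB child with a type A mother.
Farhan (type A): no genotype consistent with that phenotype can produce a type-AB child with a type-A mother.

Farhan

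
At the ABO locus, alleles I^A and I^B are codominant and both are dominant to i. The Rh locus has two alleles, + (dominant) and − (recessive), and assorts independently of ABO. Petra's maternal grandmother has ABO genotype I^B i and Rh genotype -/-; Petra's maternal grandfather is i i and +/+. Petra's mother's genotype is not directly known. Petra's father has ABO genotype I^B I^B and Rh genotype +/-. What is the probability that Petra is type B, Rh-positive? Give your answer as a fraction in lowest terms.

Petra's mother's ABO genotype from I^B i × i i: 1/2 I^B i, 1/2 i i.
Crossing each possibility with the father I^B I^B and summing P(type B): 1/2·1 + 1/2·1 = 1.
Similarly for Rh via the mother's Rh distribution: P(Rh+) = 3/4.
Independent loci: 1 × 3/4 = 3/4.

3/4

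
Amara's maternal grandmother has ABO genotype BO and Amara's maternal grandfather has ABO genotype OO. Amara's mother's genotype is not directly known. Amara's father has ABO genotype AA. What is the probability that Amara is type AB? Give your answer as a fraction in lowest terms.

Amara's mother's ABO genotype from BO × OO: 1/2 BO, 1/2 OO.
Crossing each possibility with the father AA and summing P(type AB): 1/2·1/2 + 1/2·0 = 1/4.

1/4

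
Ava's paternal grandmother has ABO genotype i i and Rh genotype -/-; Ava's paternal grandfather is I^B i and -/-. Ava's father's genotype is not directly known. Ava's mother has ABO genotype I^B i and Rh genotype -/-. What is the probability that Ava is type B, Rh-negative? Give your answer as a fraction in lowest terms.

5/8

Ava's father's ABO genotype from i i × I^B i: 1/2 I^B i, 1/2 i i.
Crossing each possibility with the mother I^B i and summing P(type B): 1/2·3/4 + 1/2·1/2 = 5/8.
Similarly for Rh via the father's Rh distribution: P(Rh-) = 1.
Independent loci: 5/8 × 1 = 5/8.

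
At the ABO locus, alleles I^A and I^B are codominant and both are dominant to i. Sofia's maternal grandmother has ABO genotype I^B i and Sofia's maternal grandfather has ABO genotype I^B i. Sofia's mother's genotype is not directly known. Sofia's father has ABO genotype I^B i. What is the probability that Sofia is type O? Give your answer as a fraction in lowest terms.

1/4

Sofia's mother's ABO genotype from I^B i × I^B i: 1/4 I^B I^B, 1/2 I^B i, 1/4 i i.
Crossing each possibility with the father I^B i and summing P(type O): 1/4·0 + 1/2·1/4 + 1/4·1/2 = 1/4.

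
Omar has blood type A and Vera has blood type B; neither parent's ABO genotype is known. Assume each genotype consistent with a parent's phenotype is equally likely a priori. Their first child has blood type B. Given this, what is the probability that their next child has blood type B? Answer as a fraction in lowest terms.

Possible genotypes: Omar ∈ {I^A I^A, I^A i}; Vera ∈ {I^B I^B, I^B i}.
Weight each parental genotype pair by prior × P(type-B child):
  I^A i × I^B I^B: posterior weight 2/3; P(next child type B) = 1/2.
  I^A i × I^B i: posterior weight 1/3; P(next child type B) = 1/4.
Weighted sum = 5/12.

5/12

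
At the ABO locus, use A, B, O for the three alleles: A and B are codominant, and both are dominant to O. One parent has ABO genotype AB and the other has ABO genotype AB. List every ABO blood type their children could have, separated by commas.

A, B, AB

Gametes from AB × AB give offspring ABO genotypes AA, AB, BB, i.e. phenotypes A, B, AB.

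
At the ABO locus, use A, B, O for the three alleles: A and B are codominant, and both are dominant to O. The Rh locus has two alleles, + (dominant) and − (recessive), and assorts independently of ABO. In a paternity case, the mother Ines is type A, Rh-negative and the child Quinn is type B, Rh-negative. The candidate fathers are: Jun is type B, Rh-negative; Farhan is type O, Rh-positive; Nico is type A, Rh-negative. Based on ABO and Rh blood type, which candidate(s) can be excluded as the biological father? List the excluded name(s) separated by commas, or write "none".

Farhan, Nico

A candidate is excluded only if no genotype consistent with his phenotype could produce a type B, Rh-negative child with a type A, Rh-negative mother.
Farhan (type O, Rh+): no genotype consistent with that phenotype can produce a type-B Rh- child with a type-A mother.
Nico (type A, Rh-): no genotype consistent with that phenotype can produce a type-B Rh- child with a type-A mother.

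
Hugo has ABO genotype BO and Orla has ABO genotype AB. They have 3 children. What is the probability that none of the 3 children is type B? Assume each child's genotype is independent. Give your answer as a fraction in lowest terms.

ABO cross BO × AB → 1/4 A, 1/2 B, 1/4 AB.
So P(type B) = 1/2 per child.
P(not type B) = 1/2 for one child; (1/2)^3 = 1/8.

1/8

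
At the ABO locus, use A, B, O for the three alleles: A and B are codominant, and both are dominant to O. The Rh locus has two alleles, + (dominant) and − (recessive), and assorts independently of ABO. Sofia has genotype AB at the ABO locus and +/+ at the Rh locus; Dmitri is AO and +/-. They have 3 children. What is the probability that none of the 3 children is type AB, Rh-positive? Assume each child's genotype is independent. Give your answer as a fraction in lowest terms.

27/64

ABO cross AB × AO → 1/2 A, 1/4 B, 1/4 AB.
Rh cross +/+ × +/- → 1 Rh+; so P(type AB, Rh-positive) = 1/4 × 1 = 1/4 per child.
P(not type AB, Rh-positive) = 3/4 for one child; (3/4)^3 = 27/64.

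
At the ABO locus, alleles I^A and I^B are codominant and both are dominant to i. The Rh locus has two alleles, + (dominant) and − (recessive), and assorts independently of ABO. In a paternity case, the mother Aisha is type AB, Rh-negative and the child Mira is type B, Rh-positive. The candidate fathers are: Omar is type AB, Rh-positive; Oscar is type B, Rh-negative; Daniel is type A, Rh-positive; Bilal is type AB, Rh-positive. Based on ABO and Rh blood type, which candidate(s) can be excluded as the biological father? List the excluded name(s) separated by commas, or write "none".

Oscar

A candidate is excluded only if no genotype consistent with his phenotype could produce a type B, Rh-positive child with a type AB, Rh-negative mother.
Oscar (type B, Rh-): no genotype consistent with that phenotype can produce a type-B Rh+ child with a type-AB mother.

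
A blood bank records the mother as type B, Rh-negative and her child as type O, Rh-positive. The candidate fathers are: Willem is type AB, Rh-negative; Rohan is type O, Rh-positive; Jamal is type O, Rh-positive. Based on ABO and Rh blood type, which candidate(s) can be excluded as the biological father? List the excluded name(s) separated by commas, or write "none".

A candidate is excluded only if no genotype consistent with his phenotype could produce a type O, Rh-positive child with a type B, Rh-negative mother.
Willem (type AB, Rh-): no genotype consistent with that phenotype can produce a type-O Rh+ child with a type-B mother.

Willem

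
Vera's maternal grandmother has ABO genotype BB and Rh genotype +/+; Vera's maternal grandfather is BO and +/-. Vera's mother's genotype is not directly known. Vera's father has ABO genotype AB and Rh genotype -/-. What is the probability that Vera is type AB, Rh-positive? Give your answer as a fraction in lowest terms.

9/32

Vera's mother's ABO genotype from BB × BO: 1/2 BB, 1/2 BO.
Crossing each possibility with the father AB and summing P(type AB): 1/2·1/2 + 1/2·1/4 = 3/8.
Similarly for Rh via the mother's Rh distribution: P(Rh+) = 3/4.
Independent loci: 3/8 × 3/4 = 9/32.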